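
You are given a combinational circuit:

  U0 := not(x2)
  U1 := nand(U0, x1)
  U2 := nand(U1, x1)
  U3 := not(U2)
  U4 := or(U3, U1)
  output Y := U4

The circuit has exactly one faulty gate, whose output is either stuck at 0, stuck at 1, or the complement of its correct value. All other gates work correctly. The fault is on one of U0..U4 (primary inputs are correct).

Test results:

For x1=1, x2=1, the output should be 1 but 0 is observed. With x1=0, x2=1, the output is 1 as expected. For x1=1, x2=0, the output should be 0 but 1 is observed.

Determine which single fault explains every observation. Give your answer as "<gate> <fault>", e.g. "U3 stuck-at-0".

U0 inverted output

Fault-free values for test 1 (x1=1, x2=1): U0=0, U1=1, U2=0, U3=1, U4=1, giving Y=1. Observed 0.
Test 1: faults giving observed 0 are {U0 stuck-at-1, U0 inverted output, U1 stuck-at-0, U1 inverted output, U4 stuck-at-0, U4 inverted output}.
Test 2 (x1=0, x2=1): fault-free U0=0, U1=1, U2=1, U3=0, U4=1 → 1; observed 1. Eliminates U1 stuck-at-0, U1 inverted output, U4 stuck-at-0, U4 inverted output.
Test 3 (x1=1, x2=0): fault-free U0=1, U1=0, U2=1, U3=0, U4=0 → 0; observed 1. Eliminates U0 stuck-at-1.
Only U0 inverted output is consistent with every test.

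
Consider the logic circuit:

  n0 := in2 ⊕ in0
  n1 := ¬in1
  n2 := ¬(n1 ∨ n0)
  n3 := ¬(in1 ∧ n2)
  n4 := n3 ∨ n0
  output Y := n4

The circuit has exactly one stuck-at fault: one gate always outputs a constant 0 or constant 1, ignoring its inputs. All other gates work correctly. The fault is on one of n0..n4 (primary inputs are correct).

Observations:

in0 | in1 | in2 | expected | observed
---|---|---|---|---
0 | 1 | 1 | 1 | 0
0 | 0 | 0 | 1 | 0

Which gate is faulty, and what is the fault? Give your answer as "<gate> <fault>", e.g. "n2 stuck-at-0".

Fault-free values for test 1 (in0=0, in1=1, in2=1): n0=1, n1=0, n2=0, n3=1, n4=1, giving Y=1. Observed 0.
Test 1: faults giving observed 0 are {n0 stuck-at-0, n4 stuck-at-0}.
Test 2 (in0=0, in1=0, in2=0): fault-free n0=0, n1=1, n2=0, n3=1, n4=1 → 1; observed 0. Eliminates n0 stuck-at-0.
Only n4 stuck-at-0 is consistent with every test.

n4 stuck-at-0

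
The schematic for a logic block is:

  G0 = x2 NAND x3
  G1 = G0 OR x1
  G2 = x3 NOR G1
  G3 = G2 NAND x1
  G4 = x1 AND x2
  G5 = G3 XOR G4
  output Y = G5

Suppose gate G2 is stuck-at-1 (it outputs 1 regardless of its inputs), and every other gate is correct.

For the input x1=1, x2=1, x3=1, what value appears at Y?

Propagate with G2 forced: G0=0, G1=1, G2=1 [stuck-at-1], G3=0, G4=1, G5=1.
So Y = 1. (Without the fault it would be 0.)

1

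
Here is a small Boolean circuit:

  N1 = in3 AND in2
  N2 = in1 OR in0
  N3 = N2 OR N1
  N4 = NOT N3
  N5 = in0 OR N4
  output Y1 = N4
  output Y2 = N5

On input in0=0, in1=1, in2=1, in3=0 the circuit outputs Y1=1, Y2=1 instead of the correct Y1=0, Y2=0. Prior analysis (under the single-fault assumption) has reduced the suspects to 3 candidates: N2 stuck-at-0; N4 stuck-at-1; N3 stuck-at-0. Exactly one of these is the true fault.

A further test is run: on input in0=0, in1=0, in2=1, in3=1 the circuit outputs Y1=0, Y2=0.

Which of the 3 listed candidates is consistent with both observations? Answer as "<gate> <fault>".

N2 stuck-at-0

Evaluate each candidate on input in0=0, in1=0, in2=1, in3=1:
  N2 stuck-at-0: N1=1, N2=0 [stuck-at-0], N3=1, N4=0, N5=0 → Y1=0, Y2=0 — matches
  N4 stuck-at-1: N1=1, N2=0, N3=1, N4=1 [stuck-at-1], N5=1 → Y1=1, Y2=1 — eliminated
  N3 stuck-at-0: N1=1, N2=0, N3=0 [stuck-at-0], N4=1, N5=1 → Y1=1, Y2=1 — eliminated
Only N2 stuck-at-0 reproduces the observed Y1=0, Y2=0.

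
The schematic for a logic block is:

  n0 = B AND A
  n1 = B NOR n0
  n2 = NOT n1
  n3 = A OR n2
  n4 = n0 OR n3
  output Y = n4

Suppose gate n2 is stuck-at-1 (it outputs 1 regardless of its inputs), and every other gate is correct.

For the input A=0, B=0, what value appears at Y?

Propagate with n2 forced: n0=0, n1=1, n2=1 [stuck-at-1], n3=1, n4=1.
So Y = 1. (Without the fault it would be 0.)

1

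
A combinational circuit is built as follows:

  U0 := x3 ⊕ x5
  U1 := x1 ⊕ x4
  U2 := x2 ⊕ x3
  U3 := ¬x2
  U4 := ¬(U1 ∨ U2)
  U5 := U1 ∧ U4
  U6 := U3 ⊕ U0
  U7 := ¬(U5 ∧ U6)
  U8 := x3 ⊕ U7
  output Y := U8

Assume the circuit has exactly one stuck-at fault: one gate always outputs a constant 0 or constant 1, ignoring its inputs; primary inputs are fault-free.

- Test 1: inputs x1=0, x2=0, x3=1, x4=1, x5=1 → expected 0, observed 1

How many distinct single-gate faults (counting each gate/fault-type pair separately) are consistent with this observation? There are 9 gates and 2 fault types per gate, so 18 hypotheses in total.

Fault-free: U0=0, U1=1, U2=1, U3=1, U4=0, U5=0, U6=1, U7=1, U8=0 → 0. Observed 1.
  U0: none of the 2 fault types match ✗
  U1: none of the 2 fault types match ✗
  U2: none of the 2 fault types match ✗
  U3: none of the 2 fault types match ✗
  U4: stuck-at-1 ✓; others ✗
  U5: stuck-at-1 ✓; others ✗
  U6: none of the 2 fault types match ✗
  U7: stuck-at-0 ✓; others ✗
  U8: stuck-at-1 ✓; others ✗
Consistent faults: {U4 stuck-at-1, U5 stuck-at-1, U7 stuck-at-0, U8 stuck-at-1} — 4 in all.

4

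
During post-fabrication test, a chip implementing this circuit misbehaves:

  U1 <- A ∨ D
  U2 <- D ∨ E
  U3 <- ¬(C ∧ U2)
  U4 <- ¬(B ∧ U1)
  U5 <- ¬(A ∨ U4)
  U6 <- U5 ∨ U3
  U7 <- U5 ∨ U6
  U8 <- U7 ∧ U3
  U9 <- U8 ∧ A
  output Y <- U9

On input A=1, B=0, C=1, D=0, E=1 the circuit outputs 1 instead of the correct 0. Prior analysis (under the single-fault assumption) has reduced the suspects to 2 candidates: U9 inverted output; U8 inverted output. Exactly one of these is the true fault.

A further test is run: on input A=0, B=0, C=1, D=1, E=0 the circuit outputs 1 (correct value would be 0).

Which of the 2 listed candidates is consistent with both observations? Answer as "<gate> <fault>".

U9 inverted output

Evaluate each candidate on input A=0, B=0, C=1, D=1, E=0:
  U9 inverted output: U1=1, U2=1, U3=0, U4=1, U5=0, U6=0, U7=0, U8=0, U9=1 [inverted output] → 1 — matches
  U8 inverted output: U1=1, U2=1, U3=0, U4=1, U5=0, U6=0, U7=0, U8=1 [inverted output], U9=0 → 0 — eliminated
Only U9 inverted output reproduces the observed 1.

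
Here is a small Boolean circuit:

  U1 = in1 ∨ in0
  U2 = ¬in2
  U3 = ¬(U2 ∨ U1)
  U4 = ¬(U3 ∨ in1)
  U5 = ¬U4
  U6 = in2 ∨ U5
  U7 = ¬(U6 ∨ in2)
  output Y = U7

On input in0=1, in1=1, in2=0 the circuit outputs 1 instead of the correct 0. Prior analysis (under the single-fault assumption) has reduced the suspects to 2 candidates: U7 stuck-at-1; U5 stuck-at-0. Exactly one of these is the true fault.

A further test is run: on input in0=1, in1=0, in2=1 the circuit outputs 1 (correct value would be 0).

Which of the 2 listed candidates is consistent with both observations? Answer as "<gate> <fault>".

U7 stuck-at-1

Evaluate each candidate on input in0=1, in1=0, in2=1:
  U7 stuck-at-1: U1=1, U2=0, U3=0, U4=1, U5=0, U6=1, U7=1 [stuck-at-1] → 1 — matches
  U5 stuck-at-0: U1=1, U2=0, U3=0, U4=1, U5=0 [stuck-at-0], U6=1, U7=0 → 0 — eliminated
Only U7 stuck-at-1 reproduces the observed 1.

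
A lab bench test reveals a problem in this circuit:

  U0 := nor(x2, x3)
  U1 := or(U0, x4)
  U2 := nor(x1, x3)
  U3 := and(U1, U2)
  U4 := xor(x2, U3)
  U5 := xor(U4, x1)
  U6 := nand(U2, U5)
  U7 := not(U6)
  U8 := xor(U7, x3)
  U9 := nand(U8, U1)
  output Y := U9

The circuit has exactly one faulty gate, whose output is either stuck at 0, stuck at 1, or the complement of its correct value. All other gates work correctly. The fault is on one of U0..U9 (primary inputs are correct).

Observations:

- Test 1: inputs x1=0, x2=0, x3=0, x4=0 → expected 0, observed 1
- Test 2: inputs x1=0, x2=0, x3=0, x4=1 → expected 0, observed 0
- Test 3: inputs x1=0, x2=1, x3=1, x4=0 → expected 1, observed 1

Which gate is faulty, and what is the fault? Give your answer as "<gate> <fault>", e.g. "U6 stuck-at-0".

Fault-free values for test 1 (x1=0, x2=0, x3=0, x4=0): U0=1, U1=1, U2=1, U3=1, U4=1, U5=1, U6=0, U7=1, U8=1, U9=0, giving Y=0. Observed 1.
Test 1: faults giving observed 1 are {U0 stuck-at-0, U0 inverted output, U1 stuck-at-0, U1 inverted output, U2 stuck-at-0, U2 inverted output, U3 stuck-at-0, U3 inverted output, U4 stuck-at-0, U4 inverted output, U5 stuck-at-0, U5 inverted output, U6 stuck-at-1, U6 inverted output, U7 stuck-at-0, U7 inverted output, U8 stuck-at-0, U8 inverted output, U9 stuck-at-1, U9 inverted output}.
Test 2 (x1=0, x2=0, x3=0, x4=1): fault-free U0=1, U1=1, U2=1, U3=1, U4=1, U5=1, U6=0, U7=1, U8=1, U9=0 → 0; observed 0. Eliminates U1 stuck-at-0, U1 inverted output, U2 stuck-at-0, U2 inverted output, U3 stuck-at-0, U3 inverted output, U4 stuck-at-0, U4 inverted output, U5 stuck-at-0, U5 inverted output, U6 stuck-at-1, U6 inverted output, U7 stuck-at-0, U7 inverted output, U8 stuck-at-0, U8 inverted output, U9 stuck-at-1, U9 inverted output.
Test 3 (x1=0, x2=1, x3=1, x4=0): fault-free U0=0, U1=0, U2=0, U3=0, U4=1, U5=1, U6=1, U7=0, U8=1, U9=1 → 1; observed 1. Eliminates U0 inverted output.
Only U0 stuck-at-0 is consistent with every test.

U0 stuck-at-0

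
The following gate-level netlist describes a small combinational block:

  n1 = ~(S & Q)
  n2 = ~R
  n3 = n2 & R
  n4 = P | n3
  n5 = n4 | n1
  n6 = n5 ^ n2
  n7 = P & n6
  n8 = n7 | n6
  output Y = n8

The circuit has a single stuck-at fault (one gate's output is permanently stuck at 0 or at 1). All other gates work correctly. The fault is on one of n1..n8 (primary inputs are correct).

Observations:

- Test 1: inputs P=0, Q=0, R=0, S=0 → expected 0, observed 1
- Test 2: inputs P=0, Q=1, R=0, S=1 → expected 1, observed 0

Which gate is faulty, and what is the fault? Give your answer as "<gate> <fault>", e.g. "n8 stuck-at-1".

Fault-free values for test 1 (P=0, Q=0, R=0, S=0): n1=1, n2=1, n3=0, n4=0, n5=1, n6=0, n7=0, n8=0, giving Y=0. Observed 1.
Test 1: faults giving observed 1 are {n1 stuck-at-0, n2 stuck-at-0, n5 stuck-at-0, n6 stuck-at-1, n7 stuck-at-1, n8 stuck-at-1}.
Test 2 (P=0, Q=1, R=0, S=1): fault-free n1=0, n2=1, n3=0, n4=0, n5=0, n6=1, n7=0, n8=1 → 1; observed 0. Eliminates n1 stuck-at-0, n5 stuck-at-0, n6 stuck-at-1, n7 stuck-at-1, n8 stuck-at-1.
Only n2 stuck-at-0 is consistent with every test.

n2 stuck-at-0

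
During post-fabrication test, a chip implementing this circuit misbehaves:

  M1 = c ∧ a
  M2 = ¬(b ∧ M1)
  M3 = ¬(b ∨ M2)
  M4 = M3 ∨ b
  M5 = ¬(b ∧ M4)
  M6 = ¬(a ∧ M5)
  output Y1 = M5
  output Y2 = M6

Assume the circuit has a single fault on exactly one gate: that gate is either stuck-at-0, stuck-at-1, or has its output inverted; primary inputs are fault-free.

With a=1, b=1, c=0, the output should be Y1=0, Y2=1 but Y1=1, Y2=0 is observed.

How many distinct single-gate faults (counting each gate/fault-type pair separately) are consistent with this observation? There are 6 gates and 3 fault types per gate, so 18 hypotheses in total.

4

Fault-free: M1=0, M2=1, M3=0, M4=1, M5=0, M6=1 → Y1=0, Y2=1. Observed Y1=1, Y2=0.
  M1: none of the 3 fault types match ✗
  M2: none of the 3 fault types match ✗
  M3: none of the 3 fault types match ✗
  M4: stuck-at-0, inverted output ✓; others ✗
  M5: stuck-at-1, inverted output ✓; others ✗
  M6: none of the 3 fault types match ✗
Consistent faults: {M4 stuck-at-0, M4 inverted output, M5 stuck-at-1, M5 inverted output} — 4 in all.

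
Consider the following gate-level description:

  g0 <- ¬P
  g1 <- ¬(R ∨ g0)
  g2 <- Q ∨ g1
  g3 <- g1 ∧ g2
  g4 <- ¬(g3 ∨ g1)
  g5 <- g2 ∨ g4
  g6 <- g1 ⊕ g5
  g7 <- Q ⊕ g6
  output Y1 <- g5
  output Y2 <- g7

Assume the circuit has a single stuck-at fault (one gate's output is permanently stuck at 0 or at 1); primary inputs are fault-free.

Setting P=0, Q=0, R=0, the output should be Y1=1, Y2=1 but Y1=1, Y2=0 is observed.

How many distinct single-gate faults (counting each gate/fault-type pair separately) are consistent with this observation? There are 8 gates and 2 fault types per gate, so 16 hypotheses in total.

4

Fault-free: g0=1, g1=0, g2=0, g3=0, g4=1, g5=1, g6=1, g7=1 → Y1=1, Y2=1. Observed Y1=1, Y2=0.
  g0: stuck-at-0 ✓; others ✗
  g1: stuck-at-1 ✓; others ✗
  g2: none of the 2 fault types match ✗
  g3: none of the 2 fault types match ✗
  g4: none of the 2 fault types match ✗
  g5: none of the 2 fault types match ✗
  g6: stuck-at-0 ✓; others ✗
  g7: stuck-at-0 ✓; others ✗
Consistent faults: {g0 stuck-at-0, g1 stuck-at-1, g6 stuck-at-0, g7 stuck-at-0} — 4 in all.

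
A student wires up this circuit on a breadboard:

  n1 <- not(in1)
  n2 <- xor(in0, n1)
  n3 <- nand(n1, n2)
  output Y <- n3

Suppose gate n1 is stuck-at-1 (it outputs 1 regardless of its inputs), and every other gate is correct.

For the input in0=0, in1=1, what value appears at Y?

Propagate with n1 forced: n1=1 [stuck-at-1], n2=1, n3=0.
So Y = 0. (Without the fault it would be 1.)

0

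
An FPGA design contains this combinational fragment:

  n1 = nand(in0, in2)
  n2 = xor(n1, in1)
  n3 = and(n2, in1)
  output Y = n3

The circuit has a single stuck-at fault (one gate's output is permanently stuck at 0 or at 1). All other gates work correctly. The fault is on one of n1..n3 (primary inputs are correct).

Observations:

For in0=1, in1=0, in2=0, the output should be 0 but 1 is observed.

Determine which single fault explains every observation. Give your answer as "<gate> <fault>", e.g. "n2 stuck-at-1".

n3 stuck-at-1

Fault-free values for test 1 (in0=1, in1=0, in2=0): n1=1, n2=1, n3=0, giving Y=0. Observed 1.
Test 1: faults giving observed 1 are {n3 stuck-at-1}.
Only n3 stuck-at-1 is consistent with every test.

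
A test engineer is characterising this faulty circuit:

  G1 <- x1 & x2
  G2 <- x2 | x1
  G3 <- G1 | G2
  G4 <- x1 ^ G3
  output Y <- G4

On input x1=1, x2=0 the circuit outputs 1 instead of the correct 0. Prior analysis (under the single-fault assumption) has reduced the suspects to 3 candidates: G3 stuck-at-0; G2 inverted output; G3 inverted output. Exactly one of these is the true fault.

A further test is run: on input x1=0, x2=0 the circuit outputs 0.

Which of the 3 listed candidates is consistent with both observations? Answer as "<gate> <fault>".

G3 stuck-at-0

Evaluate each candidate on input x1=0, x2=0:
  G3 stuck-at-0: G1=0, G2=0, G3=0 [stuck-at-0], G4=0 → 0 — matches
  G2 inverted output: G1=0, G2=1 [inverted output], G3=1, G4=1 → 1 — eliminated
  G3 inverted output: G1=0, G2=0, G3=1 [inverted output], G4=1 → 1 — eliminated
Only G3 stuck-at-0 reproduces the observed 0.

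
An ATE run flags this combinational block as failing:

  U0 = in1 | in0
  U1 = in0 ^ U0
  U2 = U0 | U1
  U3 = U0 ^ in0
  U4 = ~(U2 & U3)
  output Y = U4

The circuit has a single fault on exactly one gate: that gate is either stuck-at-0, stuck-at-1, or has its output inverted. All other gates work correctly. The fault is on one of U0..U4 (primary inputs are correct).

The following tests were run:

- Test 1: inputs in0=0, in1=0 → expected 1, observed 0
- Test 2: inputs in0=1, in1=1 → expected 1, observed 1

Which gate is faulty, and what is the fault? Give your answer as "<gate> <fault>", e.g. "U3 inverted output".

U0 stuck-at-1

Fault-free values for test 1 (in0=0, in1=0): U0=0, U1=0, U2=0, U3=0, U4=1, giving Y=1. Observed 0.
Test 1: faults giving observed 0 are {U0 stuck-at-1, U0 inverted output, U4 stuck-at-0, U4 inverted output}.
Test 2 (in0=1, in1=1): fault-free U0=1, U1=0, U2=1, U3=0, U4=1 → 1; observed 1. Eliminates U0 inverted output, U4 stuck-at-0, U4 inverted output.
Only U0 stuck-at-1 is consistent with every test.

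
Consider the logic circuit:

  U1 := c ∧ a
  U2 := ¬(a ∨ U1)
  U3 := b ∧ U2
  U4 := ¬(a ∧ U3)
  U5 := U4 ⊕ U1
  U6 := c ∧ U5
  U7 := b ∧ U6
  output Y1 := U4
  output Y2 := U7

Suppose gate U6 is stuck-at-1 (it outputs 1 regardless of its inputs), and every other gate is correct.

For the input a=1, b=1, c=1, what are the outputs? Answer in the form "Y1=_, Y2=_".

Y1=1, Y2=1

Propagate with U6 forced: U1=1, U2=0, U3=0, U4=1, U5=0, U6=1 [stuck-at-1], U7=1.
So the outputs are Y1=1, Y2=1. (Without the fault they would be Y1=1, Y2=0.)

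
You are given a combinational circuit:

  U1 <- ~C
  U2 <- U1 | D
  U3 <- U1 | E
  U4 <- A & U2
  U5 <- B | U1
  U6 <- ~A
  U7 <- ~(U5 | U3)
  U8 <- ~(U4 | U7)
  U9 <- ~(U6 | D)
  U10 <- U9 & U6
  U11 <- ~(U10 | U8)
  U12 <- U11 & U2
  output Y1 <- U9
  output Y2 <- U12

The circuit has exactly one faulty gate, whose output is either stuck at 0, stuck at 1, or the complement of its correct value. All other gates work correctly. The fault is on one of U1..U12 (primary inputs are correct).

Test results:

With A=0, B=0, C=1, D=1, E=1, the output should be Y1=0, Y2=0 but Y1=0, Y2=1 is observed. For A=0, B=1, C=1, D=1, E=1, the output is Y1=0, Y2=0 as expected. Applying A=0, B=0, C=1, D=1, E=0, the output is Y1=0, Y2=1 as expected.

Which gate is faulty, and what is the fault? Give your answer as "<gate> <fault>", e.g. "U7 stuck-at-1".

U3 stuck-at-0

Fault-free values for test 1 (A=0, B=0, C=1, D=1, E=1): U1=0, U2=1, U3=1, U4=0, U5=0, U6=1, U7=0, U8=1, U9=0, U10=0, U11=0, U12=0, giving Y1=0, Y2=0. Observed Y1=0, Y2=1.
Test 1: faults giving observed Y1=0, Y2=1 are {U3 stuck-at-0, U3 inverted output, U4 stuck-at-1, U4 inverted output, U7 stuck-at-1, U7 inverted output, U8 stuck-at-0, U8 inverted output, U11 stuck-at-1, U11 inverted output, U12 stuck-at-1, U12 inverted output}.
Test 2 (A=0, B=1, C=1, D=1, E=1): fault-free U1=0, U2=1, U3=1, U4=0, U5=1, U6=1, U7=0, U8=1, U9=0, U10=0, U11=0, U12=0 → Y1=0, Y2=0; observed Y1=0, Y2=0. Eliminates U4 stuck-at-1, U4 inverted output, U7 stuck-at-1, U7 inverted output, U8 stuck-at-0, U8 inverted output, U11 stuck-at-1, U11 inverted output, U12 stuck-at-1, U12 inverted output.
Test 3 (A=0, B=0, C=1, D=1, E=0): fault-free U1=0, U2=1, U3=0, U4=0, U5=0, U6=1, U7=1, U8=0, U9=0, U10=0, U11=1, U12=1 → Y1=0, Y2=1; observed Y1=0, Y2=1. Eliminates U3 inverted output.
Only U3 stuck-at-0 is consistent with every test.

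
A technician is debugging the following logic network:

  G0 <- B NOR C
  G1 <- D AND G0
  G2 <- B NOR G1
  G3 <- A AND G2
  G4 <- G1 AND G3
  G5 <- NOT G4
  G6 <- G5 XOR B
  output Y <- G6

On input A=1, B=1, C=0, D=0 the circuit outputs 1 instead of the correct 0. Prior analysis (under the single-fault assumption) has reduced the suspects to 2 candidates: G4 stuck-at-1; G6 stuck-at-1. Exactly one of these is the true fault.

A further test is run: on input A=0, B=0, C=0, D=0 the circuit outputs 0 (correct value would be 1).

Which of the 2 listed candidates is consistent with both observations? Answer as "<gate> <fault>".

G4 stuck-at-1

Evaluate each candidate on input A=0, B=0, C=0, D=0:
  G4 stuck-at-1: G0=1, G1=0, G2=1, G3=0, G4=1 [stuck-at-1], G5=0, G6=0 → 0 — matches
  G6 stuck-at-1: G0=1, G1=0, G2=1, G3=0, G4=0, G5=1, G6=1 [stuck-at-1] → 1 — eliminated
Only G4 stuck-at-1 reproduces the observed 0.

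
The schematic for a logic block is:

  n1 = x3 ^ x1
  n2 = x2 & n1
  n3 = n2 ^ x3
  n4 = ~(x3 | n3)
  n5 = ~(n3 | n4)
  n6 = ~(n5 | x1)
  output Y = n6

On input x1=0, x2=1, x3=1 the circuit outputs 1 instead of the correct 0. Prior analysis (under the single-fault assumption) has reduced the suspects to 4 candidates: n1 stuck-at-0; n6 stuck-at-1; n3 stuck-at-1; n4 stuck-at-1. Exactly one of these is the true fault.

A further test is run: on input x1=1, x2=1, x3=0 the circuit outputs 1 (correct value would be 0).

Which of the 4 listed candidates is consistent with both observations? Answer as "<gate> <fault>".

Evaluate each candidate on input x1=1, x2=1, x3=0:
  n1 stuck-at-0: n1=0 [stuck-at-0], n2=0, n3=0, n4=1, n5=0, n6=0 → 0 — eliminated
  n6 stuck-at-1: n1=1, n2=1, n3=1, n4=0, n5=0, n6=1 [stuck-at-1] → 1 — matches
  n3 stuck-at-1: n1=1, n2=1, n3=1 [stuck-at-1], n4=0, n5=0, n6=0 → 0 — eliminated
  n4 stuck-at-1: n1=1, n2=1, n3=1, n4=1 [stuck-at-1], n5=0, n6=0 → 0 — eliminated
Only n6 stuck-at-1 reproduces the observed 1.

n6 stuck-at-1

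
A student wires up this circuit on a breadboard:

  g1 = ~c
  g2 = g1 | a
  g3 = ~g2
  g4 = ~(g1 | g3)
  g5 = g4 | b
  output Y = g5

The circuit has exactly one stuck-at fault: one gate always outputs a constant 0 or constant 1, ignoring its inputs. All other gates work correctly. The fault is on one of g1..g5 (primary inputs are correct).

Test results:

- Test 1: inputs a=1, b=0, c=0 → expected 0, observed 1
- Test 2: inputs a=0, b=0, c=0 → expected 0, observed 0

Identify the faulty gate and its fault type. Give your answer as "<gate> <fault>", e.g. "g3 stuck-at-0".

g1 stuck-at-0

Fault-free values for test 1 (a=1, b=0, c=0): g1=1, g2=1, g3=0, g4=0, g5=0, giving Y=0. Observed 1.
Test 1: faults giving observed 1 are {g1 stuck-at-0, g4 stuck-at-1, g5 stuck-at-1}.
Test 2 (a=0, b=0, c=0): fault-free g1=1, g2=1, g3=0, g4=0, g5=0 → 0; observed 0. Eliminates g4 stuck-at-1, g5 stuck-at-1.
Only g1 stuck-at-0 is consistent with every test.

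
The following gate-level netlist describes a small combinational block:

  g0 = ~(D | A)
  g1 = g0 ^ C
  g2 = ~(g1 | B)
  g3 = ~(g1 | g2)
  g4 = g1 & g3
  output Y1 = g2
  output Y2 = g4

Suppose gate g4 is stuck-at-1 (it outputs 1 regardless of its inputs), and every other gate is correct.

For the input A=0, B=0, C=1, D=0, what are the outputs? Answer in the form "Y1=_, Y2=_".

Propagate with g4 forced: g0=1, g1=0, g2=1, g3=0, g4=1 [stuck-at-1].
So the outputs are Y1=1, Y2=1. (Without the fault they would be Y1=1, Y2=0.)

Y1=1, Y2=1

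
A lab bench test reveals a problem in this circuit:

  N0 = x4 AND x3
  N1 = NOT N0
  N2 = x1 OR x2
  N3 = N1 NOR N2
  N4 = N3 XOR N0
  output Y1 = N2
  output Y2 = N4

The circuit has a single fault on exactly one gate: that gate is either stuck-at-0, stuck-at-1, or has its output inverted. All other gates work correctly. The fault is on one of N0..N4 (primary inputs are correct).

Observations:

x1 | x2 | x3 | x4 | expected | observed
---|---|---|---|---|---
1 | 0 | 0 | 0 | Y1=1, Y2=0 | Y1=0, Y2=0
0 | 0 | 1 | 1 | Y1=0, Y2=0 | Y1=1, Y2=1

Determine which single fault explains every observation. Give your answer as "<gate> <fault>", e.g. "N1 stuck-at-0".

Fault-free values for test 1 (x1=1, x2=0, x3=0, x4=0): N0=0, N1=1, N2=1, N3=0, N4=0, giving Y1=1, Y2=0. Observed Y1=0, Y2=0.
Test 1: faults giving observed Y1=0, Y2=0 are {N2 stuck-at-0, N2 inverted output}.
Test 2 (x1=0, x2=0, x3=1, x4=1): fault-free N0=1, N1=0, N2=0, N3=1, N4=0 → Y1=0, Y2=0; observed Y1=1, Y2=1. Eliminates N2 stuck-at-0.
Only N2 inverted output is consistent with every test.

N2 inverted output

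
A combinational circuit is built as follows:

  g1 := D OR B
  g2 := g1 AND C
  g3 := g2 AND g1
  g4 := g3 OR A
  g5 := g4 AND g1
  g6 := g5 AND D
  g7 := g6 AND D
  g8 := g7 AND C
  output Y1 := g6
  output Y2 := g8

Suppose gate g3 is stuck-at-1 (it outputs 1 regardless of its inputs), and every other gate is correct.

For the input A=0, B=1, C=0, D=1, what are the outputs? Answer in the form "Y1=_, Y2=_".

Propagate with g3 forced: g1=1, g2=0, g3=1 [stuck-at-1], g4=1, g5=1, g6=1, g7=1, g8=0.
So the outputs are Y1=1, Y2=0. (Without the fault they would be Y1=0, Y2=0.)

Y1=1, Y2=0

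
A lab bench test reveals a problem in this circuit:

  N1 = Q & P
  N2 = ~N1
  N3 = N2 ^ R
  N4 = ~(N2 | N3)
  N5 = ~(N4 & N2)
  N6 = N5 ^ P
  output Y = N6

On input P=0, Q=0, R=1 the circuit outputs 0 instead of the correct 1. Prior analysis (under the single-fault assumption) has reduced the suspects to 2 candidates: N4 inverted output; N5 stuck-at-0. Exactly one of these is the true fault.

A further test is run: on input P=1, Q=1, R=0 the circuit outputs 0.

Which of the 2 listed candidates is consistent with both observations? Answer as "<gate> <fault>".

Evaluate each candidate on input P=1, Q=1, R=0:
  N4 inverted output: N1=1, N2=0, N3=0, N4=0 [inverted output], N5=1, N6=0 → 0 — matches
  N5 stuck-at-0: N1=1, N2=0, N3=0, N4=1, N5=0 [stuck-at-0], N6=1 → 1 — eliminated
Only N4 inverted output reproduces the observed 0.

N4 inverted output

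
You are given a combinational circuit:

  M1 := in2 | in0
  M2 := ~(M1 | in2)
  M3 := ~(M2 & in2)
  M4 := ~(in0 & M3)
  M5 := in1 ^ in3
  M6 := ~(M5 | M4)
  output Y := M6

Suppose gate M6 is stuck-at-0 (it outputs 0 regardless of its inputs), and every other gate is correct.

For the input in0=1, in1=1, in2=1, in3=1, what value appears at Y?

Propagate with M6 forced: M1=1, M2=0, M3=1, M4=0, M5=0, M6=0 [stuck-at-0].
So Y = 0. (Without the fault it would be 1.)

0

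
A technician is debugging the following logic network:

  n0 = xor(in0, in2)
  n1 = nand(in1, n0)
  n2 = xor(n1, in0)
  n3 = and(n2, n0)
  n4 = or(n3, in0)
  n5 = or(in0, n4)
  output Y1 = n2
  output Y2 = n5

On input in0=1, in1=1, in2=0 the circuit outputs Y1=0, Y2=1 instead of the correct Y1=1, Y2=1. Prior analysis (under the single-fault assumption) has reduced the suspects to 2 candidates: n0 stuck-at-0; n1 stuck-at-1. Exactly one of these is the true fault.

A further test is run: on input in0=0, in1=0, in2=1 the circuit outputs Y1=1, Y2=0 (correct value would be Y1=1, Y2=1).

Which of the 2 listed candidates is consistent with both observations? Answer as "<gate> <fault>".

Evaluate each candidate on input in0=0, in1=0, in2=1:
  n0 stuck-at-0: n0=0 [stuck-at-0], n1=1, n2=1, n3=0, n4=0, n5=0 → Y1=1, Y2=0 — matches
  n1 stuck-at-1: n0=1, n1=1 [stuck-at-1], n2=1, n3=1, n4=1, n5=1 → Y1=1, Y2=1 — eliminated
Only n0 stuck-at-0 reproduces the observed Y1=1, Y2=0.

n0 stuck-at-0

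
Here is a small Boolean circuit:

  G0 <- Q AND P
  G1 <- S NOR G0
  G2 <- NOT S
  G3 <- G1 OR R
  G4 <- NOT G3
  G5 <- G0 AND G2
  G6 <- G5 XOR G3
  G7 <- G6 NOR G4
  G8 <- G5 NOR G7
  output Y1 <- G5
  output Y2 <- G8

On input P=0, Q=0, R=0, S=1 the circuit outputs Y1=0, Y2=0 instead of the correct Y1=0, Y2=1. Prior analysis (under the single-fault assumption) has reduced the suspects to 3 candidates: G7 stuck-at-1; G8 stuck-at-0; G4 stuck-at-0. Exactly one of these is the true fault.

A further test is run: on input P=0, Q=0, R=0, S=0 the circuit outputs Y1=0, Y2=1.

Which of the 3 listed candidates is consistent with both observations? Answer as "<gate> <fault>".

G4 stuck-at-0

Evaluate each candidate on input P=0, Q=0, R=0, S=0:
  G7 stuck-at-1: G0=0, G1=1, G2=1, G3=1, G4=0, G5=0, G6=1, G7=1 [stuck-at-1], G8=0 → Y1=0, Y2=0 — eliminated
  G8 stuck-at-0: G0=0, G1=1, G2=1, G3=1, G4=0, G5=0, G6=1, G7=0, G8=0 [stuck-at-0] → Y1=0, Y2=0 — eliminated
  G4 stuck-at-0: G0=0, G1=1, G2=1, G3=1, G4=0 [stuck-at-0], G5=0, G6=1, G7=0, G8=1 → Y1=0, Y2=1 — matches
Only G4 stuck-at-0 reproduces the observed Y1=0, Y2=1.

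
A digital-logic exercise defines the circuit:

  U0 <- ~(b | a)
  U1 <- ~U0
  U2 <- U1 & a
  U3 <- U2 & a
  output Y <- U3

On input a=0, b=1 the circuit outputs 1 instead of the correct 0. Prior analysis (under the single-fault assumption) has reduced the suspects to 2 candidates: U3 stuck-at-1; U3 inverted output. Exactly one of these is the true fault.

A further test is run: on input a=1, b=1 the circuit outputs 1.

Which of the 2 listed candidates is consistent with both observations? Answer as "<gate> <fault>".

Evaluate each candidate on input a=1, b=1:
  U3 stuck-at-1: U0=0, U1=1, U2=1, U3=1 [stuck-at-1] → 1 — matches
  U3 inverted output: U0=0, U1=1, U2=1, U3=0 [inverted output] → 0 — eliminated
Only U3 stuck-at-1 reproduces the observed 1.

U3 stuck-at-1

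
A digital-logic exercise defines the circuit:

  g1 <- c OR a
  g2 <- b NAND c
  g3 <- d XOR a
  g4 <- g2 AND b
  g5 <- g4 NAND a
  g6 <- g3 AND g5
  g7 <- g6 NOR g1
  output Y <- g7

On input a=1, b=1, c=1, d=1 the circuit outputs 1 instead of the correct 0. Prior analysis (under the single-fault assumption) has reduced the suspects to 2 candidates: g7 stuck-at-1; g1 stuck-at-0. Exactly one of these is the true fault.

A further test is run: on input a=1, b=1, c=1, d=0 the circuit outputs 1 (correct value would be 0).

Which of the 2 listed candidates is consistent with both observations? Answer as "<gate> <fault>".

Evaluate each candidate on input a=1, b=1, c=1, d=0:
  g7 stuck-at-1: g1=1, g2=0, g3=1, g4=0, g5=1, g6=1, g7=1 [stuck-at-1] → 1 — matches
  g1 stuck-at-0: g1=0 [stuck-at-0], g2=0, g3=1, g4=0, g5=1, g6=1, g7=0 → 0 — eliminated
Only g7 stuck-at-1 reproduces the observed 1.

g7 stuck-at-1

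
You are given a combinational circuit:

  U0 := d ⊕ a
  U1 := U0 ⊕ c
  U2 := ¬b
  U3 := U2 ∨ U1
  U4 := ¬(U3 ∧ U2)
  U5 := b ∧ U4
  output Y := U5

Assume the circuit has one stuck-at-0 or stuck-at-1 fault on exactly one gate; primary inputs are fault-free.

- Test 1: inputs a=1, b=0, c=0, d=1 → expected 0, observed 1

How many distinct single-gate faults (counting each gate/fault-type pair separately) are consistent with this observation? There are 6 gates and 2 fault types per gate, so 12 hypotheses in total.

1

Fault-free: U0=0, U1=0, U2=1, U3=1, U4=0, U5=0 → 0. Observed 1.
  U0 stuck-at-0: output 0 ✗
  U0 stuck-at-1: output 0 ✗
  U1 stuck-at-0: output 0 ✗
  U1 stuck-at-1: output 0 ✗
  U2 stuck-at-0: output 0 ✗
  U2 stuck-at-1: output 0 ✗
  U3 stuck-at-0: output 0 ✗
  U3 stuck-at-1: output 0 ✗
  U4 stuck-at-0: output 0 ✗
  U4 stuck-at-1: output 0 ✗
  U5 stuck-at-0: output 0 ✗
  U5 stuck-at-1: output 1 ✓
Consistent faults: {U5 stuck-at-1} — 1 in all.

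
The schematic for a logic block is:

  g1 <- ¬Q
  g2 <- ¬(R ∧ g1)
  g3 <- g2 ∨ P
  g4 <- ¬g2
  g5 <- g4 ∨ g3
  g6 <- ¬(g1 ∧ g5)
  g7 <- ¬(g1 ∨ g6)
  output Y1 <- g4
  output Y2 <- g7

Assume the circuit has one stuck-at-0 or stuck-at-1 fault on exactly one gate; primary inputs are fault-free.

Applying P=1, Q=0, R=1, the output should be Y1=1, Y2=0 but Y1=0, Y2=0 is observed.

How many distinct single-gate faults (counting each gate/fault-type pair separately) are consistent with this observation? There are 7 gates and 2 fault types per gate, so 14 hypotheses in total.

Fault-free: g1=1, g2=0, g3=1, g4=1, g5=1, g6=0, g7=0 → Y1=1, Y2=0. Observed Y1=0, Y2=0.
  g1 stuck-at-0: output Y1=0, Y2=0 ✓
  g1 stuck-at-1: output Y1=1, Y2=0 ✗
  g2 stuck-at-0: output Y1=1, Y2=0 ✗
  g2 stuck-at-1: output Y1=0, Y2=0 ✓
  g3 stuck-at-0: output Y1=1, Y2=0 ✗
  g3 stuck-at-1: output Y1=1, Y2=0 ✗
  g4 stuck-at-0: output Y1=0, Y2=0 ✓
  g4 stuck-at-1: output Y1=1, Y2=0 ✗
  g5 stuck-at-0: output Y1=1, Y2=0 ✗
  g5 stuck-at-1: output Y1=1, Y2=0 ✗
  g6 stuck-at-0: output Y1=1, Y2=0 ✗
  g6 stuck-at-1: output Y1=1, Y2=0 ✗
  g7 stuck-at-0: output Y1=1, Y2=0 ✗
  g7 stuck-at-1: output Y1=1, Y2=1 ✗
Consistent faults: {g1 stuck-at-0, g2 stuck-at-1, g4 stuck-at-0} — 3 in all.

3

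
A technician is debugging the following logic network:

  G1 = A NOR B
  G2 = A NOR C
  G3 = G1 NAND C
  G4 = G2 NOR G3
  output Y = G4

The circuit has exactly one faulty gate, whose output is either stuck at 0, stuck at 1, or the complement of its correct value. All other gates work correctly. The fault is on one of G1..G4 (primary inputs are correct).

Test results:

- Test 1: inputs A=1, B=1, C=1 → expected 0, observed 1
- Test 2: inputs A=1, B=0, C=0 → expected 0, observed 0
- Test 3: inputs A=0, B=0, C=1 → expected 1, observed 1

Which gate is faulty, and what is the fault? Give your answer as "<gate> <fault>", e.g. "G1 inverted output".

Fault-free values for test 1 (A=1, B=1, C=1): G1=0, G2=0, G3=1, G4=0, giving Y=0. Observed 1.
Test 1: faults giving observed 1 are {G1 stuck-at-1, G1 inverted output, G3 stuck-at-0, G3 inverted output, G4 stuck-at-1, G4 inverted output}.
Test 2 (A=1, B=0, C=0): fault-free G1=0, G2=0, G3=1, G4=0 → 0; observed 0. Eliminates G3 stuck-at-0, G3 inverted output, G4 stuck-at-1, G4 inverted output.
Test 3 (A=0, B=0, C=1): fault-free G1=1, G2=0, G3=0, G4=1 → 1; observed 1. Eliminates G1 inverted output.
Only G1 stuck-at-1 is consistent with every test.

G1 stuck-at-1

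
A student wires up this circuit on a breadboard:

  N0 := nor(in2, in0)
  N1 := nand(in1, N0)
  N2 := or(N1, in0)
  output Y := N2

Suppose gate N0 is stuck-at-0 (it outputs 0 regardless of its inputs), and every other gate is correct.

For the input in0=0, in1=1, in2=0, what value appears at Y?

Propagate with N0 forced: N0=0 [stuck-at-0], N1=1, N2=1.
So Y = 1. (Without the fault it would be 0.)

1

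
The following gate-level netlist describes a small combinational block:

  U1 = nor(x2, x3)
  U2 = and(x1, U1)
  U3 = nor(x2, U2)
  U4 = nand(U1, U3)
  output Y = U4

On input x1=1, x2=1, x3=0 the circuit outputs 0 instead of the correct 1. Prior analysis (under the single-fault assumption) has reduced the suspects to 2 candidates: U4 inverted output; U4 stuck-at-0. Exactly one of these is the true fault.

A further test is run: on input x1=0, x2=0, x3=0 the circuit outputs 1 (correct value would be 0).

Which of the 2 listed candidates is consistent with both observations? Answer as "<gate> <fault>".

Evaluate each candidate on input x1=0, x2=0, x3=0:
  U4 inverted output: U1=1, U2=0, U3=1, U4=1 [inverted output] → 1 — matches
  U4 stuck-at-0: U1=1, U2=0, U3=1, U4=0 [stuck-at-0] → 0 — eliminated
Only U4 inverted output reproduces the observed 1.

U4 inverted output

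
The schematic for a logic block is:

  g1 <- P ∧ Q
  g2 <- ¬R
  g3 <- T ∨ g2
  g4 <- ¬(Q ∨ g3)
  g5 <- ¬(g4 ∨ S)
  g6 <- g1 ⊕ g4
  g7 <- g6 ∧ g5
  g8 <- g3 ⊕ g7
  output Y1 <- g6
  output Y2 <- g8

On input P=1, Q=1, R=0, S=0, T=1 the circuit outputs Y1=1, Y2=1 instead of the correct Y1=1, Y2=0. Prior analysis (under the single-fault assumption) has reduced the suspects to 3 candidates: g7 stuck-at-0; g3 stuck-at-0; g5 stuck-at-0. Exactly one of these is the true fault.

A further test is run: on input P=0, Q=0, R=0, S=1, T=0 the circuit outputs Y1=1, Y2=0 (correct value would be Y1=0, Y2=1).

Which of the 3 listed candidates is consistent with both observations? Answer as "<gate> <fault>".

Evaluate each candidate on input P=0, Q=0, R=0, S=1, T=0:
  g7 stuck-at-0: g1=0, g2=1, g3=1, g4=0, g5=0, g6=0, g7=0 [stuck-at-0], g8=1 → Y1=0, Y2=1 — eliminated
  g3 stuck-at-0: g1=0, g2=1, g3=0 [stuck-at-0], g4=1, g5=0, g6=1, g7=0, g8=0 → Y1=1, Y2=0 — matches
  g5 stuck-at-0: g1=0, g2=1, g3=1, g4=0, g5=0 [stuck-at-0], g6=0, g7=0, g8=1 → Y1=0, Y2=1 — eliminated
Only g3 stuck-at-0 reproduces the observed Y1=1, Y2=0.

g3 stuck-at-0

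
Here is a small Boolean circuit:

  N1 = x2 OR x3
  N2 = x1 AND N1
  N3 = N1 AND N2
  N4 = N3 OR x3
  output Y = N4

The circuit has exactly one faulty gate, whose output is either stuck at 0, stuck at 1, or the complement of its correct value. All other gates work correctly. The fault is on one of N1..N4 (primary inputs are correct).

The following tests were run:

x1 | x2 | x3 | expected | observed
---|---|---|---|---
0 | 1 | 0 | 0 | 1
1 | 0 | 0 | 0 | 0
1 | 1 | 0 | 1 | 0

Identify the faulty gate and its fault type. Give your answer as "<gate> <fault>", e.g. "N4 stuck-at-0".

Fault-free values for test 1 (x1=0, x2=1, x3=0): N1=1, N2=0, N3=0, N4=0, giving Y=0. Observed 1.
Test 1: faults giving observed 1 are {N2 stuck-at-1, N2 inverted output, N3 stuck-at-1, N3 inverted output, N4 stuck-at-1, N4 inverted output}.
Test 2 (x1=1, x2=0, x3=0): fault-free N1=0, N2=0, N3=0, N4=0 → 0; observed 0. Eliminates N3 stuck-at-1, N3 inverted output, N4 stuck-at-1, N4 inverted output.
Test 3 (x1=1, x2=1, x3=0): fault-free N1=1, N2=1, N3=1, N4=1 → 1; observed 0. Eliminates N2 stuck-at-1.
Only N2 inverted output is consistent with every test.

N2 inverted output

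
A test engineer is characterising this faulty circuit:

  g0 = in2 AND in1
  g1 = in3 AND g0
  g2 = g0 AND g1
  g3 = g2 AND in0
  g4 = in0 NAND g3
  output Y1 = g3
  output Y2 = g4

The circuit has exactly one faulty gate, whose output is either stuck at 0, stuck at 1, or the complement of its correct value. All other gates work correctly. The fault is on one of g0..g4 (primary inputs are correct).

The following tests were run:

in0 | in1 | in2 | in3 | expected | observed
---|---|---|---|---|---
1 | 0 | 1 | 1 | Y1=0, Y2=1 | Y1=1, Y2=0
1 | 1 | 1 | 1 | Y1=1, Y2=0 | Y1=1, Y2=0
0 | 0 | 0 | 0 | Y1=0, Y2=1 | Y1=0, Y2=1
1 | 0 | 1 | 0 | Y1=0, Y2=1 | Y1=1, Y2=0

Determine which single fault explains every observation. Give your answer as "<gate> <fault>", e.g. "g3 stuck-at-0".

g2 stuck-at-1

Fault-free values for test 1 (in0=1, in1=0, in2=1, in3=1): g0=0, g1=0, g2=0, g3=0, g4=1, giving Y1=0, Y2=1. Observed Y1=1, Y2=0.
Test 1: faults giving observed Y1=1, Y2=0 are {g0 stuck-at-1, g0 inverted output, g2 stuck-at-1, g2 inverted output, g3 stuck-at-1, g3 inverted output}.
Test 2 (in0=1, in1=1, in2=1, in3=1): fault-free g0=1, g1=1, g2=1, g3=1, g4=0 → Y1=1, Y2=0; observed Y1=1, Y2=0. Eliminates g0 inverted output, g2 inverted output, g3 inverted output.
Test 3 (in0=0, in1=0, in2=0, in3=0): fault-free g0=0, g1=0, g2=0, g3=0, g4=1 → Y1=0, Y2=1; observed Y1=0, Y2=1. Eliminates g3 stuck-at-1.
Test 4 (in0=1, in1=0, in2=1, in3=0): fault-free g0=0, g1=0, g2=0, g3=0, g4=1 → Y1=0, Y2=1; observed Y1=1, Y2=0. Eliminates g0 stuck-at-1.
Only g2 stuck-at-1 is consistent with every test.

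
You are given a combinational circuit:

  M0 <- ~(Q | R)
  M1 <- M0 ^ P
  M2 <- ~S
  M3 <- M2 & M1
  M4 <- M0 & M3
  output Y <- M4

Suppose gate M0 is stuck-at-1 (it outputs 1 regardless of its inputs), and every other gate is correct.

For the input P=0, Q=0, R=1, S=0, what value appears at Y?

Propagate with M0 forced: M0=1 [stuck-at-1], M1=1, M2=1, M3=1, M4=1.
So Y = 1. (Without the fault it would be 0.)

1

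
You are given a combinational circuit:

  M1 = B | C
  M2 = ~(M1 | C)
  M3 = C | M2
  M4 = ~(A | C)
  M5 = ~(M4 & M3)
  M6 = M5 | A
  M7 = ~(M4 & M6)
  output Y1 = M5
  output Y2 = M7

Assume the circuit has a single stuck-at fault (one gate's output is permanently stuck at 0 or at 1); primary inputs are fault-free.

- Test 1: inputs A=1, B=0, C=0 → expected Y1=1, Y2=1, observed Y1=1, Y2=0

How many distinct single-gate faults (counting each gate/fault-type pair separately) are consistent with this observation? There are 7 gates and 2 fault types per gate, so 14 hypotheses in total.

1

Fault-free: M1=0, M2=1, M3=1, M4=0, M5=1, M6=1, M7=1 → Y1=1, Y2=1. Observed Y1=1, Y2=0.
  M1 stuck-at-0: output Y1=1, Y2=1 ✗
  M1 stuck-at-1: output Y1=1, Y2=1 ✗
  M2 stuck-at-0: output Y1=1, Y2=1 ✗
  M2 stuck-at-1: output Y1=1, Y2=1 ✗
  M3 stuck-at-0: output Y1=1, Y2=1 ✗
  M3 stuck-at-1: output Y1=1, Y2=1 ✗
  M4 stuck-at-0: output Y1=1, Y2=1 ✗
  M4 stuck-at-1: output Y1=0, Y2=0 ✗
  M5 stuck-at-0: output Y1=0, Y2=1 ✗
  M5 stuck-at-1: output Y1=1, Y2=1 ✗
  M6 stuck-at-0: output Y1=1, Y2=1 ✗
  M6 stuck-at-1: output Y1=1, Y2=1 ✗
  M7 stuck-at-0: output Y1=1, Y2=0 ✓
  M7 stuck-at-1: output Y1=1, Y2=1 ✗
Consistent faults: {M7 stuck-at-0} — 1 in all.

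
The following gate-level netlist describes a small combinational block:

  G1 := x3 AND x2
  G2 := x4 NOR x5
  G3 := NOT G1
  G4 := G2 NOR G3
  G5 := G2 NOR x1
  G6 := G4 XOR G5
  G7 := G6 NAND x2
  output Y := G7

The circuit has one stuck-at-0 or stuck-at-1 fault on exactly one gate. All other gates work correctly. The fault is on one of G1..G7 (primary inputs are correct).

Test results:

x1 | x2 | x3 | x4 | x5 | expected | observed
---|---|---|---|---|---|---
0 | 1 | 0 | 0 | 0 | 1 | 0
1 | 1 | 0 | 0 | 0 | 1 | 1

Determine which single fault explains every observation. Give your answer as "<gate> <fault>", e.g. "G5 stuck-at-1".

G2 stuck-at-0

Fault-free values for test 1 (x1=0, x2=1, x3=0, x4=0, x5=0): G1=0, G2=1, G3=1, G4=0, G5=0, G6=0, G7=1, giving Y=1. Observed 0.
Test 1: faults giving observed 0 are {G2 stuck-at-0, G4 stuck-at-1, G5 stuck-at-1, G6 stuck-at-1, G7 stuck-at-0}.
Test 2 (x1=1, x2=1, x3=0, x4=0, x5=0): fault-free G1=0, G2=1, G3=1, G4=0, G5=0, G6=0, G7=1 → 1; observed 1. Eliminates G4 stuck-at-1, G5 stuck-at-1, G6 stuck-at-1, G7 stuck-at-0.
Only G2 stuck-at-0 is consistent with every test.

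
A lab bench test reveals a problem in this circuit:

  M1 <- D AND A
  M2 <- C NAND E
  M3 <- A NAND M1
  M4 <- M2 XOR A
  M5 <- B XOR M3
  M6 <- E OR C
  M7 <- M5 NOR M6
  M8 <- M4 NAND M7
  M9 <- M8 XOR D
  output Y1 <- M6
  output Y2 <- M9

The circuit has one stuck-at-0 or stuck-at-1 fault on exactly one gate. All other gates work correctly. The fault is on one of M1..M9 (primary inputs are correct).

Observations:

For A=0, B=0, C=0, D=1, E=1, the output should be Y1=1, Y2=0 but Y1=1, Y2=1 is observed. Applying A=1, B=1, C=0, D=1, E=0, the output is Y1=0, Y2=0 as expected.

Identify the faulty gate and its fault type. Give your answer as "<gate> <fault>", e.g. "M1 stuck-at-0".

Fault-free values for test 1 (A=0, B=0, C=0, D=1, E=1): M1=0, M2=1, M3=1, M4=1, M5=1, M6=1, M7=0, M8=1, M9=0, giving Y1=1, Y2=0. Observed Y1=1, Y2=1.
Test 1: faults giving observed Y1=1, Y2=1 are {M7 stuck-at-1, M8 stuck-at-0, M9 stuck-at-1}.
Test 2 (A=1, B=1, C=0, D=1, E=0): fault-free M1=1, M2=1, M3=0, M4=0, M5=1, M6=0, M7=0, M8=1, M9=0 → Y1=0, Y2=0; observed Y1=0, Y2=0. Eliminates M8 stuck-at-0, M9 stuck-at-1.
Only M7 stuck-at-1 is consistent with every test.

M7 stuck-at-1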